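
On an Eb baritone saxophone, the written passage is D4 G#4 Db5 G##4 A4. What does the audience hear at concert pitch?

Written C4 on the Eb baritone saxophone sounds as Eb2, a major thirteenth lower; apply that shift to every note.
D4 to F2
G#4 to B2
Db5 to Fb3
G##4 to B#2
A4 to C3

F2 B2 Fb3 B#2 C3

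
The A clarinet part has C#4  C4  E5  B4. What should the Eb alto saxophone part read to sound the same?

F##4 F#4 A#5 E#5

First find concert pitch: the A clarinet sounds a minor third below written, so C#4 C4 E5 B4 sounds A#3 A3 C#5 G#4.
Then write for Eb alto saxophone: it sounds a major sixth below written, so the part must be a major sixth above concert.
A#3 → F##4
A3 → F#4
C#5 → A#5
G#4 → E#5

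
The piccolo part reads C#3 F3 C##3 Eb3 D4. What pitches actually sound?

The piccolo sounds a perfect octave above written, so transpose each written note up a perfect octave.
C#3 -> C#4
F3 -> F4
C##3 -> C##4
Eb3 -> Eb4
D4 -> D5

C#4 F4 C##4 Eb4 D5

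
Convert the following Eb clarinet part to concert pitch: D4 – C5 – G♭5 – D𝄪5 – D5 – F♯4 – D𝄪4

Written C4 on the Eb clarinet sounds as Eb4, a minor third higher; apply that shift to every note.
D4 gives F4
C5 gives Eb5
Gb5 gives Bbb5
D##5 gives F##5
D5 gives F5
F#4 gives A4
D##4 gives F##4

F4 Eb5 Bbb5 F##5 F5 A4 F##4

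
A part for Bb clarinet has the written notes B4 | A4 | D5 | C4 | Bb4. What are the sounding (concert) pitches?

The Bb clarinet sounds a major second below written, so transpose each written note down a major second.
B4 -> A4
A4 -> G4
D5 -> C5
C4 -> Bb3
Bb4 -> Ab4

A4 G4 C5 Bb3 Ab4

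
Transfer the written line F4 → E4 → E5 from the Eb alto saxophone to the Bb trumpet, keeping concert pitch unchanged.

First find concert pitch: the Eb alto saxophone sounds a major sixth below written, so F4 E4 E5 sounds Ab3 G3 G4.
Then write for Bb trumpet: it sounds a major second below written, so the part must be a major second above concert.
Ab3 → Bb3
G3 → A3
G4 → A4

Bb3 A3 A4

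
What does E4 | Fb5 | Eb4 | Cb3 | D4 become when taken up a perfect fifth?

B4 Cb6 Bb4 Gb3 A4

E4 gives B4
Fb5 gives Cb6
Eb4 gives Bb4
Cb3 gives Gb3
D4 gives A4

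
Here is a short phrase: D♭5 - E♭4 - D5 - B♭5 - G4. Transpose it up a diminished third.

Fbb5 Gbb4 Fb5 Dbb6 Bbb4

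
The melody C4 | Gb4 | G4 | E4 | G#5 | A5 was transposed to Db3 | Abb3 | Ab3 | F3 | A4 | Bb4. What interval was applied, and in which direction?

down a major seventh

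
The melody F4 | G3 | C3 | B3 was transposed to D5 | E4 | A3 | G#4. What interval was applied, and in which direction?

From F4 to D5 is 6 letter names — a sixth of some quality.
F4 to D5 is 9 semitones, which makes it a major sixth; the second version is higher, so the direction is up.
Checking another pair — B3 → G#4 — gives the same interval.

up a major sixth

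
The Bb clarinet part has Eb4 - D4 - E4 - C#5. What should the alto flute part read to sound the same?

First find concert pitch: the Bb clarinet sounds a major second below written, so Eb4 D4 E4 C#5 sounds Db4 C4 D4 B4.
Then write for alto flute: it sounds a perfect fourth below written, so the part must be a perfect fourth above concert.
Db4 → Gb4
C4 → F4
D4 → G4
B4 → E5

Gb4 F4 G4 E5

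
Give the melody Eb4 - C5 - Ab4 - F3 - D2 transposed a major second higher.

F4 D5 Bb4 G3 E2

Eb4: a second up reaches F, and 2 semitones makes it F4.
C5: a second up reaches D, and 2 semitones makes it D5.
A major second up from Ab4 gives Bb4.
F3: a second up reaches G, and 2 semitones makes it G3.
D2 up a major second is E2.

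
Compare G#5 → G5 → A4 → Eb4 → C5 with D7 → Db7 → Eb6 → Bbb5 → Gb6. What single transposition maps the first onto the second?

up a diminished twelfth

From G#5 to D7 is 12 letter names — a twelfth of some quality.
G#5 to D7 is 18 semitones, which makes it a diminished twelfth; the second version is higher, so the direction is up.
Checking another pair — C5 → Gb6 — gives the same interval.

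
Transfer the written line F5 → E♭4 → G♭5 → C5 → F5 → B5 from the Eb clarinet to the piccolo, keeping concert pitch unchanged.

First find concert pitch: the Eb clarinet sounds a minor third above written, so F5 E♭4 G♭5 C5 F5 B5 sounds Ab5 Gb4 Bbb5 Eb5 Ab5 D6.
Then write for piccolo: it sounds a perfect octave above written, so the part must be a perfect octave below concert.
Ab5 → Ab4
Gb4 → Gb3
Bbb5 → Bbb4
Eb5 → Eb4
Ab5 → Ab4
D6 → D5

Ab4 Gb3 Bbb4 Eb4 Ab4 D5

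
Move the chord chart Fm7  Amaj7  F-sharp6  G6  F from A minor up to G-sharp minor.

A minor up to G-sharp minor is a major seventh; each chord root moves by that interval while the quality stays the same.
Fm7: root F up a major seventh → E, giving Em7.
Amaj7: root A up a major seventh → G#, giving G#maj7.
F-sharp6: root F-sharp up a major seventh → E#, giving E#6.
G6: root G up a major seventh → F#, giving F#6.
F: root F up a major seventh → E, giving E.

Em7 G#maj7 E#6 F#6 E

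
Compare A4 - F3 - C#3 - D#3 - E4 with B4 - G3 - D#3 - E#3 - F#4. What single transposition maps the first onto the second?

up a major second

Take the first pair: A4 → B4. A to B spans 2 letter names, so the interval is some kind of second.
A4 to B4 is 2 semitones, which makes it a major second; the second version is higher, so the direction is up.
Checking another pair — E4 → F#4 — gives the same interval.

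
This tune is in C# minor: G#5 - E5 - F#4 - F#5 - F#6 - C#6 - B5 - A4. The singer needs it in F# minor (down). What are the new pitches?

C#5 A4 B3 B4 B5 F#5 E5 D4

C# minor to F# minor down is a perfect fifth, so every note moves down by that interval.
G#5 -> C#5
E5 -> A4
F#4 -> B3
F#5 -> B4
F#6 -> B5
C#6 -> F#5
B5 -> E5
A4 -> D4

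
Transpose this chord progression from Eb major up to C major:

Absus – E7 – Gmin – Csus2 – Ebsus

Eb major up to C major is a major sixth; each chord root moves by that interval while the quality stays the same.
Absus: root Ab up a major sixth → F, giving Fsus.
E7: root E up a major sixth → C#, giving C#7.
Gmin: root G up a major sixth → E, giving Emin.
Csus2: root C up a major sixth → A, giving Asus2.
Ebsus: root Eb up a major sixth → C, giving Csus.

Fsus C#7 Emin Asus2 Csus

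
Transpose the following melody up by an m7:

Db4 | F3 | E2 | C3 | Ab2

Db4 → Cb5
F3 → Eb4
E2 → D3
C3 → Bb3
Ab2 → Gb3

Cb5 Eb4 D3 Bb3 Gb3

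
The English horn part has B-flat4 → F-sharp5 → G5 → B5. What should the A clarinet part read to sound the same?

Gb4 D5 Eb5 G5

First find concert pitch: the English horn sounds a perfect fifth below written, so B-flat4 F-sharp5 G5 B5 sounds Eb4 B4 C5 E5.
Then write for A clarinet: it sounds a minor third below written, so the part must be a minor third above concert.
Eb4 → Gb4
B4 → D5
C5 → Eb5
E5 → G5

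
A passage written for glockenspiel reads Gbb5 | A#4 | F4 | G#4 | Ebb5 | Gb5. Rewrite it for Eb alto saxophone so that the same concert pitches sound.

Ebb8 F##7 D7 E#7 Cb8 Eb8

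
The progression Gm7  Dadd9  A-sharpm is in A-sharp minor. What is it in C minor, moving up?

Bbbm7 Fbadd9 Cm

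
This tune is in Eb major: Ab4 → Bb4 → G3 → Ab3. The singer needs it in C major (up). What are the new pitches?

F5 G5 E4 F4

From Eb up to C is a major sixth; apply that to each pitch.
Ab4 becomes F5
Bb4 becomes G5
G3 becomes E4
Ab3 becomes F4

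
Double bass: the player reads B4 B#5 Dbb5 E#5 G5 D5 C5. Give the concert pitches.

B3 B#4 Dbb4 E#4 G4 D4 C4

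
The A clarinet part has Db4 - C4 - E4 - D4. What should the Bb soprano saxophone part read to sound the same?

C4 B3 D#4 C#4

First find concert pitch: the A clarinet sounds a minor third below written, so Db4 C4 E4 D4 sounds Bb3 A3 C#4 B3.
Then write for Bb soprano saxophone: it sounds a major second below written, so the part must be a major second above concert.
Bb3 → C4
A3 → B3
C#4 → D#4
B3 → C#4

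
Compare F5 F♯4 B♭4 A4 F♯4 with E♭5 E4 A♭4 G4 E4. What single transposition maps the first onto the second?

Take the first pair: F5 → Eb5. F to E spans 2 letter names, so the interval is some kind of second.
Eb5 to F5 is 2 semitones, which makes it a major second; the second version is lower, so the direction is down.
Checking another pair — F#4 → E4 — gives the same interval.

down a major second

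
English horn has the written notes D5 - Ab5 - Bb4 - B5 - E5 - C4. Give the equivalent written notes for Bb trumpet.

A4 Eb5 F4 F#5 B4 G3

First find concert pitch: the English horn sounds a perfect fifth below written, so D5 Ab5 Bb4 B5 E5 C4 sounds G4 Db5 Eb4 E5 A4 F3.
Then write for Bb trumpet: it sounds a major second below written, so the part must be a major second above concert.
G4 → A4
Db5 → Eb5
Eb4 → F4
E5 → F#5
A4 → B4
F3 → G3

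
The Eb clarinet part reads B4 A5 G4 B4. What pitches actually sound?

The Eb clarinet sounds a minor third above written, so transpose each written note up a minor third.
B4 -> D5
A5 -> C6
G4 -> Bb4
B4 -> D5

D5 C6 Bb4 D5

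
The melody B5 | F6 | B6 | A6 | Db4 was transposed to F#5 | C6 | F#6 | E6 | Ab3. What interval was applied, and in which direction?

From B5 to F#5 is 4 letter names — a fourth of some quality.
F#5 to B5 is 5 semitones, which makes it a perfect fourth; the second version is lower, so the direction is down.
Checking another pair — Db4 → Ab3 — gives the same interval.

down a perfect fourth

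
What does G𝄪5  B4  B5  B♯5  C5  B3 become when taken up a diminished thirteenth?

G##5: a thirteenth up reaches E, and 19 semitones makes it E7.
A diminished thirteenth up from B4 gives Gb6.
A diminished thirteenth up from B5 gives Gb7.
B#5: a thirteenth up reaches G, and 19 semitones makes it G7.
C5 up a diminished thirteenth is Abb6.
B3 up a diminished thirteenth is Gb5.

E7 Gb6 Gb7 G7 Abb6 Gb5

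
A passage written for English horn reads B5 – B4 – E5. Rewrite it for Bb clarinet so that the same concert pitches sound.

F#5 F#4 B4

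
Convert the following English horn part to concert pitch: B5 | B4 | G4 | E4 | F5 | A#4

E5 E4 C4 A3 Bb4 D#4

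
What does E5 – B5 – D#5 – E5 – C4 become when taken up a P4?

E5 to A5
B5 to E6
D#5 to G#5
E5 to A5
C4 to F4

A5 E6 G#5 A5 F4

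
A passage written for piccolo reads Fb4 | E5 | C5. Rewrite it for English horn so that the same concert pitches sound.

Cb6 B6 G6

First find concert pitch: the piccolo sounds a perfect octave above written, so Fb4 E5 C5 sounds Fb5 E6 C6.
Then write for English horn: it sounds a perfect fifth below written, so the part must be a perfect fifth above concert.
Fb5 → Cb6
E6 → B6
C6 → G6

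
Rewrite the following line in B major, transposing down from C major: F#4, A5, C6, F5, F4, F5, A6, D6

E#4 G#5 B5 E5 E4 E5 G#6 C#6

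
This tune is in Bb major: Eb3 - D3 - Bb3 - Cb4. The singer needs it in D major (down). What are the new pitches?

Bb major to D major down is a minor sixth, so every note moves down by that interval.
Eb3 -> G2
D3 -> F#2
Bb3 -> D3
Cb4 -> Eb3

G2 F#2 D3 Eb3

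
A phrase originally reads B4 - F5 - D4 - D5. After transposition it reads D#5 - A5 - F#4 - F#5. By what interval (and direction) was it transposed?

From B4 to D#5 is 3 letter names — a third of some quality.
B4 to D#5 is 4 semitones, which makes it a major third; the second version is higher, so the direction is up.
Checking another pair — D5 → F#5 — gives the same interval.

up a major third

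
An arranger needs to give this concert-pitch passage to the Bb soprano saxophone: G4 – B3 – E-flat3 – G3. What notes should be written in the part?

A4 C#4 F3 A3

Written C4 sounds as Bb3 on the Bb soprano saxophone, so concert pitches are written a major second up.
G4 becomes A4
B3 becomes C#4
Eb3 becomes F3
G3 becomes A3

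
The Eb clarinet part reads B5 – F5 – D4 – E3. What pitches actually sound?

Written C4 on the Eb clarinet sounds as Eb4, a minor third higher; apply that shift to every note.
B5 -> D6
F5 -> Ab5
D4 -> F4
E3 -> G3

D6 Ab5 F4 G3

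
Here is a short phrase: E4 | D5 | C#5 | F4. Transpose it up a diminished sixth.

Cb5 Bbb5 Ab5 Dbb5

E4 up a diminished sixth is Cb5.
D5 up a diminished sixth is Bbb5.
A diminished sixth up from C#5 gives Ab5.
A diminished sixth up from F4 gives Dbb5.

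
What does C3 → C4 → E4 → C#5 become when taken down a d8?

C#2 C#3 E#3 C##4

C3: an octave down reaches C, and 11 semitones makes it C#2.
A diminished octave down from C4 gives C#3.
A diminished octave down from E4 gives E#3.
A diminished octave down from C#5 gives C##4.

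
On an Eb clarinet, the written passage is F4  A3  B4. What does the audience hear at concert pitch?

Ab4 C4 D5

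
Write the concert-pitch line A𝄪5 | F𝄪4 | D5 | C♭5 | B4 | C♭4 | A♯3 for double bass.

A##6 F##5 D6 Cb6 B5 Cb5 A#4

The double bass sounds a perfect octave below written, so the written part must be a perfect octave above concert — transpose each note up.
A##5 → A##6
F##4 → F##5
D5 → D6
Cb5 → Cb6
B4 → B5
Cb4 → Cb5
A#3 → A#4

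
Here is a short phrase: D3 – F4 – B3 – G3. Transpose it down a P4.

D3 down a perfect fourth is A2.
F4 down a perfect fourth is C4.
A perfect fourth down from B3 gives F#3.
G3: a fourth down reaches D, and 5 semitones makes it D3.

A2 C4 F#3 D3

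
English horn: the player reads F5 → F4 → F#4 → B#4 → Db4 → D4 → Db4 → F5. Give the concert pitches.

Bb4 Bb3 B3 E#4 Gb3 G3 Gb3 Bb4

The English horn sounds a perfect fifth below written, so transpose each written note down a perfect fifth.
F5 -> Bb4
F4 -> Bb3
F#4 -> B3
B#4 -> E#4
Db4 -> Gb3
D4 -> G3
Db4 -> Gb3
F5 -> Bb4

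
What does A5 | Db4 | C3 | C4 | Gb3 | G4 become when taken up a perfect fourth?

A5 becomes D6
Db4 becomes Gb4
C3 becomes F3
C4 becomes F4
Gb3 becomes Cb4
G4 becomes C5

D6 Gb4 F3 F4 Cb4 C5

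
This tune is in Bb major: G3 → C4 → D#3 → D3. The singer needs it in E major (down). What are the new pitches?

Bb major to E major down is a diminished fifth, so every note moves down by that interval.
G3 becomes C#3
C4 becomes F#3
D#3 becomes G##2
D3 becomes G#2

C#3 F#3 G##2 G#2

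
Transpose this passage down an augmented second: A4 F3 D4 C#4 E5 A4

Gb4 Ebb3 Cb4 Bb3 Db5 Gb4

A4 down an augmented second is Gb4.
F3 down an augmented second is Ebb3.
An augmented second down from D4 gives Cb4.
C#4: a second down reaches B, and 3 semitones makes it Bb3.
E5: a second down reaches D, and 3 semitones makes it Db5.
A4 down an augmented second is Gb4.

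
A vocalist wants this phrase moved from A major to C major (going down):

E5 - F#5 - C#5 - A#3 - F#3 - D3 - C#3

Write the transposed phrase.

G4 A4 E4 C#3 A2 F2 E2

A major to C major down is a major sixth, so every note moves down by that interval.
E5 -> G4
F#5 -> A4
C#5 -> E4
A#3 -> C#3
F#3 -> A2
D3 -> F2
C#3 -> E2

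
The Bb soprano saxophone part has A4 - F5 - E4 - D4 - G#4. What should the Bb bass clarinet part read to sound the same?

A5 F6 E5 D5 G#5

First find concert pitch: the Bb soprano saxophone sounds a major second below written, so A4 F5 E4 D4 G#4 sounds G4 Eb5 D4 C4 F#4.
Then write for Bb bass clarinet: it sounds a major ninth below written, so the part must be a major ninth above concert.
G4 → A5
Eb5 → F6
D4 → E5
C4 → D5
F#4 → G#5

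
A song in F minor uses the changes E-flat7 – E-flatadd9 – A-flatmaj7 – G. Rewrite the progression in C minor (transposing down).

Bb7 Bbadd9 Ebmaj7 D

F minor down to C minor is a perfect fourth; each chord root moves by that interval while the quality stays the same.
E-flat7: root E-flat down a perfect fourth → Bb, giving Bb7.
E-flatadd9: root E-flat down a perfect fourth → Bb, giving Bbadd9.
A-flatmaj7: root A-flat down a perfect fourth → Eb, giving Ebmaj7.
G: root G down a perfect fourth → D, giving D.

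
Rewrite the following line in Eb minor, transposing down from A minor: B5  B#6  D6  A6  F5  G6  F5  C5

F5 F#6 Ab5 Eb6 Cb5 Db6 Cb5 Gb4

From A down to Eb is an augmented fourth; apply that to each pitch.
B5 becomes F5
B#6 becomes F#6
D6 becomes Ab5
A6 becomes Eb6
F5 becomes Cb5
G6 becomes Db6
F5 becomes Cb5
C5 becomes Gb4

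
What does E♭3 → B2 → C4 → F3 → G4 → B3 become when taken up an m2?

Eb3 gives Fb3
B2 gives C3
C4 gives Db4
F3 gives Gb3
G4 gives Ab4
B3 gives C4

Fb3 C3 Db4 Gb3 Ab4 C4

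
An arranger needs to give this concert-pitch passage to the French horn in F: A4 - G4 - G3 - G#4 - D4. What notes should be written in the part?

E5 D5 D4 D#5 A4

The French horn in F sounds a perfect fifth below written, so the written part must be a perfect fifth above concert — transpose each note up.
A4 to E5
G4 to D5
G3 to D4
G#4 to D#5
D4 to A4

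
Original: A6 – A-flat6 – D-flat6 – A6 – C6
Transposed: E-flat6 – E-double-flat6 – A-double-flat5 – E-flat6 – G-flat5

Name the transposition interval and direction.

From A6 to Eb6 is 4 letter names — a fourth of some quality.
Eb6 to A6 is 6 semitones, which makes it an augmented fourth; the second version is lower, so the direction is down.
Checking another pair — C6 → Gb5 — gives the same interval.

down an augmented fourth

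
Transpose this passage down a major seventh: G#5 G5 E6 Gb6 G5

A4 Ab4 F5 Abb5 Ab4

G#5: a seventh down reaches A, and 11 semitones makes it A4.
G5: a seventh down reaches A, and 11 semitones makes it Ab4.
E6 down a major seventh is F5.
Gb6 down a major seventh is Abb5.
A major seventh down from G5 gives Ab4.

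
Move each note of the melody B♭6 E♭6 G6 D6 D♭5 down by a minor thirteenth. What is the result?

D5 G4 B4 F#4 F3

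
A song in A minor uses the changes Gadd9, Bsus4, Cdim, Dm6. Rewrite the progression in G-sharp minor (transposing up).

A minor up to G-sharp minor is a major seventh; each chord root moves by that interval while the quality stays the same.
Gadd9: root G up a major seventh → F#, giving F#add9.
Bsus4: root B up a major seventh → A#, giving A#sus4.
Cdim: root C up a major seventh → B, giving Bdim.
Dm6: root D up a major seventh → C#, giving C#m6.

F#add9 A#sus4 Bdim C#m6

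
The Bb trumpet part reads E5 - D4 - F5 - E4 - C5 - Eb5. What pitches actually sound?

The Bb trumpet sounds a major second below written, so transpose each written note down a major second.
E5 gives D5
D4 gives C4
F5 gives Eb5
E4 gives D4
C5 gives Bb4
Eb5 gives Db5

D5 C4 Eb5 D4 Bb4 Db5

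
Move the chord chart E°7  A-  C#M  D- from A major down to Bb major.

F°7 Bb- DM Eb-

A major down to Bb major is a major seventh; each chord root moves by that interval while the quality stays the same.
E°7: root E down a major seventh → F, giving F°7.
A-: root A down a major seventh → Bb, giving Bb-.
C#M: root C# down a major seventh → D, giving DM.
D-: root D down a major seventh → Eb, giving Eb-.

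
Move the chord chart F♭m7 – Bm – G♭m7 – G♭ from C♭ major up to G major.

C♭ major up to G major is an augmented fifth; each chord root moves by that interval while the quality stays the same.
F♭m7: root F♭ up an augmented fifth → C, giving Cm7.
Bm: root B up an augmented fifth → F##, giving F##m.
G♭m7: root G♭ up an augmented fifth → D, giving Dm7.
G♭: root G♭ up an augmented fifth → D, giving D.

Cm7 F##m Dm7 D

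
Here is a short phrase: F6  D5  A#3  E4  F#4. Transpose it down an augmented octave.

Fb5 Db4 A2 Eb3 F3

An augmented octave down from F6 gives Fb5.
D5 down an augmented octave is Db4.
An augmented octave down from A#3 gives A2.
E4: an octave down reaches E, and 13 semitones makes it Eb3.
F#4 down an augmented octave is F3.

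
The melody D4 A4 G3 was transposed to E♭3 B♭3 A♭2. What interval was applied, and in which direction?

down a major seventh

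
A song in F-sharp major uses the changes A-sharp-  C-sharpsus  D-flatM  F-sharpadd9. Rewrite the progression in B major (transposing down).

D#- F#sus GbM Badd9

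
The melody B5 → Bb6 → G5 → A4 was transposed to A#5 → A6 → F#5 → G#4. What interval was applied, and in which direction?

Take the first pair: B5 → A#5. B to A spans 2 letter names, so the interval is some kind of second.
A#5 to B5 is 1 semitone, which makes it a minor second; the second version is lower, so the direction is down.
Checking another pair — A4 → G#4 — gives the same interval.

down a minor second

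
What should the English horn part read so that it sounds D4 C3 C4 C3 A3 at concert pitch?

A4 G3 G4 G3 E4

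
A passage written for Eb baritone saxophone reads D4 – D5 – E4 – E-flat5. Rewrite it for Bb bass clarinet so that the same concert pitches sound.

First find concert pitch: the Eb baritone saxophone sounds a major thirteenth below written, so D4 D5 E4 E-flat5 sounds F2 F3 G2 Gb3.
Then write for Bb bass clarinet: it sounds a major ninth below written, so the part must be a major ninth above concert.
F2 → G3
F3 → G4
G2 → A3
Gb3 → Ab4

G3 G4 A3 Ab4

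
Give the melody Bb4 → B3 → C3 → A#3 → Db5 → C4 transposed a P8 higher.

Bb4 up a perfect octave is Bb5.
B3: an octave up reaches B, and 12 semitones makes it B4.
A perfect octave up from C3 gives C4.
A#3: an octave up reaches A, and 12 semitones makes it A#4.
A perfect octave up from Db5 gives Db6.
C4: an octave up reaches C, and 12 semitones makes it C5.

Bb5 B4 C4 A#4 Db6 C5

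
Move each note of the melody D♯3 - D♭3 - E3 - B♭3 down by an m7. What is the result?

E#2 Eb2 F#2 C3

D#3 → E#2
Db3 → Eb2
E3 → F#2
Bb3 → C3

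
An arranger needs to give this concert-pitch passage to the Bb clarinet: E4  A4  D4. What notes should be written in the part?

The Bb clarinet sounds a major second below written, so the written part must be a major second above concert — transpose each note up.
E4 to F#4
A4 to B4
D4 to E4

F#4 B4 E4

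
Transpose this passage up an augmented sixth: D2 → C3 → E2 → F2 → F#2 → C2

D2 becomes B#2
C3 becomes A#3
E2 becomes C##3
F2 becomes D#3
F#2 becomes D##3
C2 becomes A#2

B#2 A#3 C##3 D#3 D##3 A#2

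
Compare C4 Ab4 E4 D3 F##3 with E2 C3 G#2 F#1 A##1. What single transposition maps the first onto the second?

down a minor thirteenth

From C4 to E2 is 13 letter names — a thirteenth of some quality.
E2 to C4 is 20 semitones, which makes it a minor thirteenth; the second version is lower, so the direction is down.
Checking another pair — F##3 → A##1 — gives the same interval.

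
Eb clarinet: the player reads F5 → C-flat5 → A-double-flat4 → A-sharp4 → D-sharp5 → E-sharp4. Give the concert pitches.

The Eb clarinet sounds a minor third above written, so transpose each written note up a minor third.
F5 to Ab5
Cb5 to Ebb5
Abb4 to Cbb5
A#4 to C#5
D#5 to F#5
E#4 to G#4

Ab5 Ebb5 Cbb5 C#5 F#5 G#4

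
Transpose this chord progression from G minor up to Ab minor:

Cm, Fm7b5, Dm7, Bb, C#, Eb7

Dbm Gbm7b5 Ebm7 Cb D Fb7

G minor up to Ab minor is a minor second; each chord root moves by that interval while the quality stays the same.
Cm: root C up a minor second → Db, giving Dbm.
Fm7b5: root F up a minor second → Gb, giving Gbm7b5.
Dm7: root D up a minor second → Eb, giving Ebm7.
Bb: root Bb up a minor second → Cb, giving Cb.
C#: root C# up a minor second → D, giving D.
Eb7: root Eb up a minor second → Fb, giving Fb7.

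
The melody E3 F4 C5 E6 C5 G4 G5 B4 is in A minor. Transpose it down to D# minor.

A minor to D# minor down is a diminished fifth, so every note moves down by that interval.
E3 gives A#2
F4 gives B3
C5 gives F#4
E6 gives A#5
C5 gives F#4
G4 gives C#4
G5 gives C#5
B4 gives E#4

A#2 B3 F#4 A#5 F#4 C#4 C#5 E#4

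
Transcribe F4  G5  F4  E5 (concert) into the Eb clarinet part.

Written C4 sounds as Eb4 on the Eb clarinet, so concert pitches are written a minor third down.
F4 → D4
G5 → E5
F4 → D4
E5 → C#5

D4 E5 D4 C#5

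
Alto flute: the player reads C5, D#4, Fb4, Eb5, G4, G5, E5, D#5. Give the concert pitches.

G4 A#3 Cb4 Bb4 D4 D5 B4 A#4

Written C4 on the alto flute sounds as G3, a perfect fourth lower; apply that shift to every note.
C5 to G4
D#4 to A#3
Fb4 to Cb4
Eb5 to Bb4
G4 to D4
G5 to D5
E5 to B4
D#5 to A#4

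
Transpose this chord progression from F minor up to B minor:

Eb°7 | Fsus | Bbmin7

A°7 Bsus Emin7

F minor up to B minor is an augmented fourth; each chord root moves by that interval while the quality stays the same.
Eb°7: root Eb up an augmented fourth → A, giving A°7.
Fsus: root F up an augmented fourth → B, giving Bsus.
Bbmin7: root Bb up an augmented fourth → E, giving Emin7.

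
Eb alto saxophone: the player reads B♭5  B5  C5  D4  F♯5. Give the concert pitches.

The Eb alto saxophone sounds a major sixth below written, so transpose each written note down a major sixth.
Bb5 -> Db5
B5 -> D5
C5 -> Eb4
D4 -> F3
F#5 -> A4

Db5 D5 Eb4 F3 A4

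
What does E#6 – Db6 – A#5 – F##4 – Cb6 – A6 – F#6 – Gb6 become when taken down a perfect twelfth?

A#4 Gb4 D#4 B#2 Fb4 D5 B4 Cb5

E#6: a twelfth down reaches A, and 19 semitones makes it A#4.
Db6: a twelfth down reaches G, and 19 semitones makes it Gb4.
A#5 down a perfect twelfth is D#4.
F##4 down a perfect twelfth is B#2.
Cb6 down a perfect twelfth is Fb4.
A6: a twelfth down reaches D, and 19 semitones makes it D5.
F#6 down a perfect twelfth is B4.
Gb6 down a perfect twelfth is Cb5.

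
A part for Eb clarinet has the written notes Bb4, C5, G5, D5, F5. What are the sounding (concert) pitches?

Db5 Eb5 Bb5 F5 Ab5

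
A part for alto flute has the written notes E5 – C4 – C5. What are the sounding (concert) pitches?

The alto flute sounds a perfect fourth below written, so transpose each written note down a perfect fourth.
E5 gives B4
C4 gives G3
C5 gives G4

B4 G3 G4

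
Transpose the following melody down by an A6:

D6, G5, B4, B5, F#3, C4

Fb5 Bbb4 Db4 Db5 Ab2 Ebb3

D6 down an augmented sixth is Fb5.
G5: a sixth down reaches B, and 10 semitones makes it Bbb4.
B4: a sixth down reaches D, and 10 semitones makes it Db4.
B5 down an augmented sixth is Db5.
F#3: a sixth down reaches A, and 10 semitones makes it Ab2.
C4: a sixth down reaches E, and 10 semitones makes it Ebb3.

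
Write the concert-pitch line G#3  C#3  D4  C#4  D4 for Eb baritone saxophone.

Written C4 sounds as Eb2 on the Eb baritone saxophone, so concert pitches are written a major thirteenth up.
G#3 -> E#5
C#3 -> A#4
D4 -> B5
C#4 -> A#5
D4 -> B5

E#5 A#4 B5 A#5 B5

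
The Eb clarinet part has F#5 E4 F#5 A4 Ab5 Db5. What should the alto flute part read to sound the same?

First find concert pitch: the Eb clarinet sounds a minor third above written, so F#5 E4 F#5 A4 Ab5 Db5 sounds A5 G4 A5 C5 Cb6 Fb5.
Then write for alto flute: it sounds a perfect fourth below written, so the part must be a perfect fourth above concert.
A5 → D6
G4 → C5
A5 → D6
C5 → F5
Cb6 → Fb6
Fb5 → Bbb5

D6 C5 D6 F5 Fb6 Bbb5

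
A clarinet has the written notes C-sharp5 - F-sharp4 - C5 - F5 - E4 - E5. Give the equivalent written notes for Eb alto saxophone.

F##5 B#4 F#5 B5 A#4 A#5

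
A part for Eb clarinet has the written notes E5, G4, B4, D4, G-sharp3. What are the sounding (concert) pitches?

G5 Bb4 D5 F4 B3

Written C4 on the Eb clarinet sounds as Eb4, a minor third higher; apply that shift to every note.
E5 → G5
G4 → Bb4
B4 → D5
D4 → F4
G#3 → B3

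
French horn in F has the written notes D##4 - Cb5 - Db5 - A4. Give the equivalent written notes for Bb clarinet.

A##3 Gb4 Ab4 E4

First find concert pitch: the French horn in F sounds a perfect fifth below written, so D##4 Cb5 Db5 A4 sounds G##3 Fb4 Gb4 D4.
Then write for Bb clarinet: it sounds a major second below written, so the part must be a major second above concert.
G##3 → A##3
Fb4 → Gb4
Gb4 → Ab4
D4 → E4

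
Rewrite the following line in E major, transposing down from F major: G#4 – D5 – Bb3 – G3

F##4 C#5 A3 F#3

F major to E major down is a minor second, so every note moves down by that interval.
G#4 -> F##4
D5 -> C#5
Bb3 -> A3
G3 -> F#3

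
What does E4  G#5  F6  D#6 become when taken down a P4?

A perfect fourth down from E4 gives B3.
G#5 down a perfect fourth is D#5.
F6 down a perfect fourth is C6.
D#6: a fourth down reaches A, and 5 semitones makes it A#5.

B3 D#5 C6 A#5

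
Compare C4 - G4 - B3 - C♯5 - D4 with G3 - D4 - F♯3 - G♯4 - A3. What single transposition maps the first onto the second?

down a perfect fourth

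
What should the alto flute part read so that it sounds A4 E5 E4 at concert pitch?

D5 A5 A4

Written C4 sounds as G3 on the alto flute, so concert pitches are written a perfect fourth up.
A4 gives D5
E5 gives A5
E4 gives A4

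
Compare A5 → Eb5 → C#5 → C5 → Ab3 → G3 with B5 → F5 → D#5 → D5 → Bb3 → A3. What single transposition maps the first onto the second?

up a major second

Take the first pair: A5 → B5. A to B spans 2 letter names, so the interval is some kind of second.
A5 to B5 is 2 semitones, which makes it a major second; the second version is higher, so the direction is up.
Checking another pair — G3 → A3 — gives the same interval.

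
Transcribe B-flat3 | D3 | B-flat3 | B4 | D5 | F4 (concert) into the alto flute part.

Written C4 sounds as G3 on the alto flute, so concert pitches are written a perfect fourth up.
Bb3 gives Eb4
D3 gives G3
Bb3 gives Eb4
B4 gives E5
D5 gives G5
F4 gives Bb4

Eb4 G3 Eb4 E5 G5 Bb4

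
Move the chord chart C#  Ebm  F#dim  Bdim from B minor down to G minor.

B minor down to G minor is a major third; each chord root moves by that interval while the quality stays the same.
C#: root C# down a major third → A, giving A.
Ebm: root Eb down a major third → Cb, giving Cbm.
F#dim: root F# down a major third → D, giving Ddim.
Bdim: root B down a major third → G, giving Gdim.

A Cbm Ddim Gdim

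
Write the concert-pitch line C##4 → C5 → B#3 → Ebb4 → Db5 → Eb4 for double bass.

The double bass sounds a perfect octave below written, so the written part must be a perfect octave above concert — transpose each note up.
C##4 becomes C##5
C5 becomes C6
B#3 becomes B#4
Ebb4 becomes Ebb5
Db5 becomes Db6
Eb4 becomes Eb5

C##5 C6 B#4 Ebb5 Db6 Eb5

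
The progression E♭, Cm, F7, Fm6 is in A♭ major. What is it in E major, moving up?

B G#m C#7 C#m6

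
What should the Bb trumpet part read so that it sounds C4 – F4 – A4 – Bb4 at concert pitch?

D4 G4 B4 C5

Written C4 sounds as Bb3 on the Bb trumpet, so concert pitches are written a major second up.
C4 becomes D4
F4 becomes G4
A4 becomes B4
Bb4 becomes C5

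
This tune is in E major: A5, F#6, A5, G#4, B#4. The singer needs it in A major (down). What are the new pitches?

D5 B5 D5 C#4 E#4

E major to A major down is a perfect fifth, so every note moves down by that interval.
A5 becomes D5
F#6 becomes B5
A5 becomes D5
G#4 becomes C#4
B#4 becomes E#4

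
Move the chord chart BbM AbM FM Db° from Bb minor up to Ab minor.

AbM GbM EbM Cb°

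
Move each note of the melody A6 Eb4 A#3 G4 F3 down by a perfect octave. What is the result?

A perfect octave down from A6 gives A5.
Eb4: an octave down reaches E, and 12 semitones makes it Eb3.
A#3: an octave down reaches A, and 12 semitones makes it A#2.
G4 down a perfect octave is G3.
A perfect octave down from F3 gives F2.

A5 Eb3 A#2 G3 F2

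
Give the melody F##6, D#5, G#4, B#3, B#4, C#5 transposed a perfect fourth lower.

F##6 → C##6
D#5 → A#4
G#4 → D#4
B#3 → F##3
B#4 → F##4
C#5 → G#4

C##6 A#4 D#4 F##3 F##4 G#4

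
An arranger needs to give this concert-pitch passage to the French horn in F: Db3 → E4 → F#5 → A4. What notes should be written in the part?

Ab3 B4 C#6 E5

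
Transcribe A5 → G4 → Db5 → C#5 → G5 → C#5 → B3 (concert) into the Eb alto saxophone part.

F#6 E5 Bb5 A#5 E6 A#5 G#4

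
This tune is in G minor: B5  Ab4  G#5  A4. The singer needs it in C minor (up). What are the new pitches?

From G up to C is a perfect fourth; apply that to each pitch.
B5 gives E6
Ab4 gives Db5
G#5 gives C#6
A4 gives D5

E6 Db5 C#6 D5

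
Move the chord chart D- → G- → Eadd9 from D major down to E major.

E- A- F#add9

D major down to E major is a minor seventh; each chord root moves by that interval while the quality stays the same.
D-: root D down a minor seventh → E, giving E-.
G-: root G down a minor seventh → A, giving A-.
Eadd9: root E down a minor seventh → F#, giving F#add9.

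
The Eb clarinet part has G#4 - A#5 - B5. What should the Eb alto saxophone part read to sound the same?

G#5 A#6 B6

First find concert pitch: the Eb clarinet sounds a minor third above written, so G#4 A#5 B5 sounds B4 C#6 D6.
Then write for Eb alto saxophone: it sounds a major sixth below written, so the part must be a major sixth above concert.
B4 → G#5
C#6 → A#6
D6 → B6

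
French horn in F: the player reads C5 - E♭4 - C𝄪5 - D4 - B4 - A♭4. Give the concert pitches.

The French horn in F sounds a perfect fifth below written, so transpose each written note down a perfect fifth.
C5 → F4
Eb4 → Ab3
C##5 → F##4
D4 → G3
B4 → E4
Ab4 → Db4

F4 Ab3 F##4 G3 E4 Db4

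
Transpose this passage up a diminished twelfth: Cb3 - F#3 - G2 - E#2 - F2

Gbb4 C5 Db4 B3 Cb4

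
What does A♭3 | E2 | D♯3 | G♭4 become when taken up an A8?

A4 E#3 D##4 G5

Ab3: an octave up reaches A, and 13 semitones makes it A4.
An augmented octave up from E2 gives E#3.
An augmented octave up from D#3 gives D##4.
Gb4: an octave up reaches G, and 13 semitones makes it G5.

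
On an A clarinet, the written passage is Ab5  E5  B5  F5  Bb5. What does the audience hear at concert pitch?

F5 C#5 G#5 D5 G5

The A clarinet sounds a minor third below written, so transpose each written note down a minor third.
Ab5 to F5
E5 to C#5
B5 to G#5
F5 to D5
Bb5 to G5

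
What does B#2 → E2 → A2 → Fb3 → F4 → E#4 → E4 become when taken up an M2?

B#2 up a major second is C##3.
E2 up a major second is F#2.
A2 up a major second is B2.
Fb3 up a major second is Gb3.
F4: a second up reaches G, and 2 semitones makes it G4.
E#4 up a major second is F##4.
E4: a second up reaches F, and 2 semitones makes it F#4.

C##3 F#2 B2 Gb3 G4 F##4 F#4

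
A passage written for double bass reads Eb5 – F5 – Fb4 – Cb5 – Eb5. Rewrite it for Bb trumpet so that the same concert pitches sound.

F4 G4 Gb3 Db4 F4

First find concert pitch: the double bass sounds a perfect octave below written, so Eb5 F5 Fb4 Cb5 Eb5 sounds Eb4 F4 Fb3 Cb4 Eb4.
Then write for Bb trumpet: it sounds a major second below written, so the part must be a major second above concert.
Eb4 → F4
F4 → G4
Fb3 → Gb3
Cb4 → Db4
Eb4 → F4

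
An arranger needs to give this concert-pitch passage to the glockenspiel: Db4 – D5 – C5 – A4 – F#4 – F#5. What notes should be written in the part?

The glockenspiel sounds a perfect fifteenth above written, so the written part must be a perfect fifteenth below concert — transpose each note down.
Db4 gives Db2
D5 gives D3
C5 gives C3
A4 gives A2
F#4 gives F#2
F#5 gives F#3

Db2 D3 C3 A2 F#2 F#3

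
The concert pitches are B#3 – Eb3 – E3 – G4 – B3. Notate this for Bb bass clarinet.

The Bb bass clarinet sounds a major ninth below written, so the written part must be a major ninth above concert — transpose each note up.
B#3 becomes C##5
Eb3 becomes F4
E3 becomes F#4
G4 becomes A5
B3 becomes C#5

C##5 F4 F#4 A5 C#5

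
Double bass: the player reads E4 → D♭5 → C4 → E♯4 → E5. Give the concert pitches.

E3 Db4 C3 E#3 E4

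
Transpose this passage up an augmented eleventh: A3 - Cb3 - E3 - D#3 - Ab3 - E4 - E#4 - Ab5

A3 → D#5
Cb3 → F4
E3 → A#4
D#3 → G##4
Ab3 → D5
E4 → A#5
E#4 → A##5
Ab5 → D7

D#5 F4 A#4 G##4 D5 A#5 A##5 D7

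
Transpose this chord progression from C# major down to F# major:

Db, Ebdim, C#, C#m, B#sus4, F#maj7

Gb Abdim F# F#m E#sus4 Bmaj7

C# major down to F# major is a perfect fifth; each chord root moves by that interval while the quality stays the same.
Db: root Db down a perfect fifth → Gb, giving Gb.
Ebdim: root Eb down a perfect fifth → Ab, giving Abdim.
C#: root C# down a perfect fifth → F#, giving F#.
C#m: root C# down a perfect fifth → F#, giving F#m.
B#sus4: root B# down a perfect fifth → E#, giving E#sus4.
F#maj7: root F# down a perfect fifth → B, giving Bmaj7.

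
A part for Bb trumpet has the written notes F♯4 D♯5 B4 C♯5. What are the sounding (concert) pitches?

E4 C#5 A4 B4

The Bb trumpet sounds a major second below written, so transpose each written note down a major second.
F#4 gives E4
D#5 gives C#5
B4 gives A4
C#5 gives B4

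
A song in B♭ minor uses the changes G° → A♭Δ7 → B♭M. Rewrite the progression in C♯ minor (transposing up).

A#° BΔ7 C#M

B♭ minor up to C♯ minor is an augmented second; each chord root moves by that interval while the quality stays the same.
G°: root G up an augmented second → A#, giving A#°.
A♭Δ7: root A♭ up an augmented second → B, giving BΔ7.
B♭M: root B♭ up an augmented second → C#, giving C#M.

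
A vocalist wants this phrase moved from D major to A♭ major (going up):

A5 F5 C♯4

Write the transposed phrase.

Eb6 Cb6 G4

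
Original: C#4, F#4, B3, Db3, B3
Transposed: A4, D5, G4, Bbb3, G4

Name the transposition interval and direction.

up a minor sixth

From C#4 to A4 is 6 letter names — a sixth of some quality.
C#4 to A4 is 8 semitones, which makes it a minor sixth; the second version is higher, so the direction is up.
Checking another pair — B3 → G4 — gives the same interval.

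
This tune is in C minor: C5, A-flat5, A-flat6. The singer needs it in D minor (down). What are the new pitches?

D4 Bb4 Bb5

C minor to D minor down is a minor seventh, so every note moves down by that interval.
C5 → D4
Ab5 → Bb4
Ab6 → Bb5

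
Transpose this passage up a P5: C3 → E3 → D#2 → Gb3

C3: a fifth up reaches G, and 7 semitones makes it G3.
E3: a fifth up reaches B, and 7 semitones makes it B3.
D#2: a fifth up reaches A, and 7 semitones makes it A#2.
Gb3 up a perfect fifth is Db4.

G3 B3 A#2 Db4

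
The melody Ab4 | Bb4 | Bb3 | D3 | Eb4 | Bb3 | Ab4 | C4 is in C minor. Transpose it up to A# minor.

F#5 G#5 G#4 B#3 C#5 G#4 F#5 A#4

C minor to A# minor up is an augmented sixth, so every note moves up by that interval.
Ab4 -> F#5
Bb4 -> G#5
Bb3 -> G#4
D3 -> B#3
Eb4 -> C#5
Bb3 -> G#4
Ab4 -> F#5
C4 -> A#4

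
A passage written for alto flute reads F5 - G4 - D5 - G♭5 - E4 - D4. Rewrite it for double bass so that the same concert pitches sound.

First find concert pitch: the alto flute sounds a perfect fourth below written, so F5 G4 D5 G♭5 E4 D4 sounds C5 D4 A4 Db5 B3 A3.
Then write for double bass: it sounds a perfect octave below written, so the part must be a perfect octave above concert.
C5 → C6
D4 → D5
A4 → A5
Db5 → Db6
B3 → B4
A3 → A4

C6 D5 A5 Db6 B4 A4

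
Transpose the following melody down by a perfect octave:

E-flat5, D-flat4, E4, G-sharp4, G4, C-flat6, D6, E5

Eb4 Db3 E3 G#3 G3 Cb5 D5 E4

Eb5 to Eb4
Db4 to Db3
E4 to E3
G#4 to G#3
G4 to G3
Cb6 to Cb5
D6 to D5
E5 to E4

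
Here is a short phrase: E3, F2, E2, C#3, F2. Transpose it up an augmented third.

G##3 A#2 G##2 E##3 A#2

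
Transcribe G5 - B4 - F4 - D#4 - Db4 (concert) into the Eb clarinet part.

E5 G#4 D4 B#3 Bb3

Written C4 sounds as Eb4 on the Eb clarinet, so concert pitches are written a minor third down.
G5 → E5
B4 → G#4
F4 → D4
D#4 → B#3
Db4 → Bb3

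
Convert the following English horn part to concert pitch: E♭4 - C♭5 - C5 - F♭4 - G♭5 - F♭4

The English horn sounds a perfect fifth below written, so transpose each written note down a perfect fifth.
Eb4 -> Ab3
Cb5 -> Fb4
C5 -> F4
Fb4 -> Bbb3
Gb5 -> Cb5
Fb4 -> Bbb3

Ab3 Fb4 F4 Bbb3 Cb5 Bbb3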